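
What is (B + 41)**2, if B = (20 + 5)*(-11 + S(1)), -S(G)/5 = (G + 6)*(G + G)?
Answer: 3936256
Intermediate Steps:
S(G) = -10*G*(6 + G) (S(G) = -5*(G + 6)*(G + G) = -5*(6 + G)*2*G = -10*G*(6 + G))
B = -2025 (B = (20 + 5)*(-11 - 10*1*(6 + 1)) = 25*(-11 - 10*1*7) = 25*(-11 - 70) = 25*(-81) = -2025)
(B + 41)**2 = (-2025 + 41)**2 = (-1984)**2 = 3936256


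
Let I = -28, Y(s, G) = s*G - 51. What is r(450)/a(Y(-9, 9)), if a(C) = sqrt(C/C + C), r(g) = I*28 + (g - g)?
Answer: 784*I*sqrt(131)/131 ≈ 68.498*I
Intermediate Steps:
Y(s, G) = -51 + G*s (Y(s, G) = G*s - 51 = -51 + G*s)
r(g) = -784 (r(g) = -28*28 + (g - g) = -784 + 0 = -784)
a(C) = sqrt(1 + C)
r(450)/a(Y(-9, 9)) = -784/sqrt(1 + (-51 + 9*(-9))) = -784/sqrt(1 + (-51 - 81)) = -784/sqrt(1 - 132) = -784*(-I*sqrt(131)/131) = -(-784)*I*sqrt(131)/131 = 784*I*sqrt(131)/131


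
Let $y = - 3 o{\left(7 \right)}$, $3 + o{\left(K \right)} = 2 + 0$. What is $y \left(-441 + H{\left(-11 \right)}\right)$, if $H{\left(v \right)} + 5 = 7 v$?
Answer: $-1569$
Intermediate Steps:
$H{\left(v \right)} = -5 + 7 v$
$o{\left(K \right)} = -1$ ($o{\left(K \right)} = -3 + \left(2 + 0\right) = -3 + 2 = -1$)
$y = 3$ ($y = \left(-3\right) \left(-1\right) = 3$)
$y \left(-441 + H{\left(-11 \right)}\right) = 3 \left(-441 + \left(-5 + 7 \left(-11\right)\right)\right) = 3 \left(-441 - 82\right) = 3 \left(-523\right) = -1569$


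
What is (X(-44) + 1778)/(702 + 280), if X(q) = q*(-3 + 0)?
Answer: 955/491 ≈ 1.9450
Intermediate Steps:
X(q) = -3*q (X(q) = q*(-3) = -3*q)
(X(-44) + 1778)/(702 + 280) = (-3*(-44) + 1778)/(702 + 280) = (132 + 1778)/982 = 1910*(1/982) = 955/491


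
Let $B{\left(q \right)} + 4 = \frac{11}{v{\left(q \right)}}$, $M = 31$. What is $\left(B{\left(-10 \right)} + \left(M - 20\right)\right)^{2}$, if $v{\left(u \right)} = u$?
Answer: $\frac{3481}{100} \approx 34.81$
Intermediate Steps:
$B{\left(q \right)} = -4 + \frac{11}{q}$
$\left(B{\left(-10 \right)} + \left(M - 20\right)\right)^{2} = \left(\left(-4 + \frac{11}{-10}\right) + \left(31 - 20\right)\right)^{2} = \left(\left(-4 + 11 \left(- \frac{1}{10}\right)\right) + \left(31 - 20\right)\right)^{2} = \left(\left(-4 - \frac{11}{10}\right) + 11\right)^{2} = \left(- \frac{51}{10} + 11\right)^{2} = \left(\frac{59}{10}\right)^{2} = \frac{3481}{100}$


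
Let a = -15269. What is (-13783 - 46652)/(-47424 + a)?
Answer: 60435/62693 ≈ 0.96398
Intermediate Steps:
(-13783 - 46652)/(-47424 + a) = (-13783 - 46652)/(-47424 - 15269) = -60435/(-62693) = -60435*(-1/62693) = 60435/62693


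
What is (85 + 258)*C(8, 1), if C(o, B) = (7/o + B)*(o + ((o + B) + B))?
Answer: 46305/4 ≈ 11576.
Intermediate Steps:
C(o, B) = (B + 7/o)*(2*B + 2*o) (C(o, B) = (B + 7/o)*(o + ((B + o) + B)) = (B + 7/o)*(o + (o + 2*B)) = (B + 7/o)*(2*B + 2*o))
(85 + 258)*C(8, 1) = (85 + 258)*(2*(7*1 + 8*(7 + 1² + 1*8))/8) = 343*(2*(⅛)*(7 + 8*(7 + 1 + 8))) = 343*(2*(⅛)*(7 + 8*16)) = 343*(2*(⅛)*(7 + 128)) = 343*(2*(⅛)*135) = 343*(135/4) = 46305/4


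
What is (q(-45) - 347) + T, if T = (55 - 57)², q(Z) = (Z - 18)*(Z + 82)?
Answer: -2674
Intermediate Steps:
q(Z) = (-18 + Z)*(82 + Z)
T = 4 (T = (-2)² = 4)
(q(-45) - 347) + T = ((-1476 + (-45)² + 64*(-45)) - 347) + 4 = ((-1476 + 2025 - 2880) - 347) + 4 = (-2331 - 347) + 4 = -2678 + 4 = -2674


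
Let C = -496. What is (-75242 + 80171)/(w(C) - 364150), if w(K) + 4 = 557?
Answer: -1643/121199 ≈ -0.013556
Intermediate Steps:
w(K) = 553 (w(K) = -4 + 557 = 553)
(-75242 + 80171)/(w(C) - 364150) = (-75242 + 80171)/(553 - 364150) = 4929/(-363597) = 4929*(-1/363597) = -1643/121199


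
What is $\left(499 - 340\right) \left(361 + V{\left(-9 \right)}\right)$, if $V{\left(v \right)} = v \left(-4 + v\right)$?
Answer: $76002$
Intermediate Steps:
$\left(499 - 340\right) \left(361 + V{\left(-9 \right)}\right) = \left(499 - 340\right) \left(361 - 9 \left(-4 - 9\right)\right) = 159 \left(361 - -117\right) = 159 \left(361 + 117\right) = 159 \cdot 478 = 76002$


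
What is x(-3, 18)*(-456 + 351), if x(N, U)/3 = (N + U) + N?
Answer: -3780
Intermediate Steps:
x(N, U) = 3*U + 6*N (x(N, U) = 3*((N + U) + N) = 3*(U + 2*N) = 3*U + 6*N)
x(-3, 18)*(-456 + 351) = (3*18 + 6*(-3))*(-456 + 351) = (54 - 18)*(-105) = 36*(-105) = -3780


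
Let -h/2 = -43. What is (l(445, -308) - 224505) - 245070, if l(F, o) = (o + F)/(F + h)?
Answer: -249344188/531 ≈ -4.6957e+5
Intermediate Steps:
h = 86 (h = -2*(-43) = 86)
l(F, o) = (F + o)/(86 + F) (l(F, o) = (o + F)/(F + 86) = (F + o)/(86 + F))
(l(445, -308) - 224505) - 245070 = ((445 - 308)/(86 + 445) - 224505) - 245070 = (137/531 - 224505) - 245070 = -119212018/531 - 245070 = -249344188/531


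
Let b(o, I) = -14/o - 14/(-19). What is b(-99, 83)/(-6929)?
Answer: -1652/13033449 ≈ -0.00012675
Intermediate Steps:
b(o, I) = 14/19 - 14/o (b(o, I) = -14/o - 14*(-1/19) = -14/o + 14/19 = 14/19 - 14/o)
b(-99, 83)/(-6929) = (14/19 - 14/(-99))/(-6929) = (14/19 - 14*(-1/99))*(-1/6929) = (14/19 + 14/99)*(-1/6929) = (1652/1881)*(-1/6929) = -1652/13033449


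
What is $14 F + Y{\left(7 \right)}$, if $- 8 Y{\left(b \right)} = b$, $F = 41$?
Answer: $\frac{4585}{8} \approx 573.13$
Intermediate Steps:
$Y{\left(b \right)} = - \frac{b}{8}$
$14 F + Y{\left(7 \right)} = 14 \cdot 41 - \frac{7}{8} = 574 - \frac{7}{8} = \frac{4585}{8}$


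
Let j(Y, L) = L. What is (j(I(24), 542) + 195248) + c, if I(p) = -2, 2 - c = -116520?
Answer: 312312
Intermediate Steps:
c = 116522 (c = 2 - 1*(-116520) = 2 + 116520 = 116522)
(j(I(24), 542) + 195248) + c = (542 + 195248) + 116522 = 195790 + 116522 = 312312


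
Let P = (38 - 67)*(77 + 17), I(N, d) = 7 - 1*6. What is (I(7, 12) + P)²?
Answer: 7425625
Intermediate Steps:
I(N, d) = 1 (I(N, d) = 7 - 6 = 1)
P = -2726 (P = -29*94 = -2726)
(I(7, 12) + P)² = (1 - 2726)² = (-2725)² = 7425625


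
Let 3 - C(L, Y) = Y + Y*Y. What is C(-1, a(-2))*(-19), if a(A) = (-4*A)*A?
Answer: 4503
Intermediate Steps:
a(A) = -4*A²
C(L, Y) = 3 - Y - Y² (C(L, Y) = 3 - (Y + Y*Y) = 3 - (Y + Y²) = 3 + (-Y - Y²) = 3 - Y - Y²)
C(-1, a(-2))*(-19) = (3 - (-4)*(-2)² - (-4*(-2)²)²)*(-19) = (3 - (-4)*4 - (-4*4)²)*(-19) = (3 - 1*(-16) - 1*(-16)²)*(-19) = (3 + 16 - 1*256)*(-19) = (3 + 16 - 256)*(-19) = -237*(-19) = 4503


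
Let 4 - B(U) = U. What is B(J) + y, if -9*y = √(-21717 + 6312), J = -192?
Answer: 196 - I*√15405/9 ≈ 196.0 - 13.791*I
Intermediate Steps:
B(U) = 4 - U
y = -I*√15405/9 (y = -√(-21717 + 6312)/9 = -I*√15405/9 ≈ -13.791*I)
B(J) + y = (4 - 1*(-192)) - I*√15405/9 = (4 + 192) - I*√15405/9 = 196 - I*√15405/9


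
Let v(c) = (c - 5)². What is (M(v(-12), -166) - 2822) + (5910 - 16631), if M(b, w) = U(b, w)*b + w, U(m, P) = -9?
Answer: -16310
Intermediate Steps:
v(c) = (-5 + c)²
M(b, w) = w - 9*b (M(b, w) = -9*b + w = w - 9*b)
(M(v(-12), -166) - 2822) + (5910 - 16631) = ((-166 - 9*(-5 - 12)²) - 2822) + (5910 - 16631) = ((-166 - 9*(-17)²) - 2822) - 10721 = ((-166 - 9*289) - 2822) - 10721 = ((-166 - 2601) - 2822) - 10721 = (-2767 - 2822) - 10721 = -5589 - 10721 = -16310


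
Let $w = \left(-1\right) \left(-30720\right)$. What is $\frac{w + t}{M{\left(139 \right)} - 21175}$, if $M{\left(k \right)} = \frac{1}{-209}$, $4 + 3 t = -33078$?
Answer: $- \frac{6173651}{6638364} \approx -0.93$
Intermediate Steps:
$t = - \frac{33082}{3}$ ($t = - \frac{4}{3} + \frac{1}{3} \left(-33078\right) = - \frac{4}{3} - 11026 = - \frac{33082}{3} \approx -11027.0$)
$w = 30720$
$M{\left(k \right)} = - \frac{1}{209}$
$\frac{w + t}{M{\left(139 \right)} - 21175} = \frac{30720 - \frac{33082}{3}}{- \frac{1}{209} - 21175} = \frac{59078}{3 \left(- \frac{4425576}{209}\right)} = \frac{59078}{3} \left(- \frac{209}{4425576}\right) = - \frac{6173651}{6638364}$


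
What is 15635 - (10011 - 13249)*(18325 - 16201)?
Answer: 6893147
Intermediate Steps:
15635 - (10011 - 13249)*(18325 - 16201) = 15635 - (-3238)*2124 = 15635 - 1*(-6877512) = 15635 + 6877512 = 6893147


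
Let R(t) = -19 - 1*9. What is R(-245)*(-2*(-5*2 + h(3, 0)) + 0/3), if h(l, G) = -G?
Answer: -560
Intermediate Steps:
R(t) = -28 (R(t) = -19 - 9 = -28)
R(-245)*(-2*(-5*2 + h(3, 0)) + 0/3) = -28*(-2*(-5*2 - 1*0) + 0/3) = -28*(-2*(-10 + 0) + 0*(⅓)) = -28*(-2*(-10) + 0) = -28*(20 + 0) = -28*20 = -560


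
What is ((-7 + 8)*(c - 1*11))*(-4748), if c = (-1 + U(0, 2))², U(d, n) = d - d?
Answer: 47480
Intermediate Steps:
U(d, n) = 0
c = 1 (c = (-1 + 0)² = (-1)² = 1)
((-7 + 8)*(c - 1*11))*(-4748) = ((-7 + 8)*(1 - 1*11))*(-4748) = (1*(1 - 11))*(-4748) = (1*(-10))*(-4748) = -10*(-4748) = 47480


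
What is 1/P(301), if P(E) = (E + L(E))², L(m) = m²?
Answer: 1/8263173604 ≈ 1.2102e-10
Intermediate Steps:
P(E) = (E + E²)²
1/P(301) = 1/(301²*(1 + 301)²) = 1/(90601*302²) = 1/(90601*91204) = 1/8263173604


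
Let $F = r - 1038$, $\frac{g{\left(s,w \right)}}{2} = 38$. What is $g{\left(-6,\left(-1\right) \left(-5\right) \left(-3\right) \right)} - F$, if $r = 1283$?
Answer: $-169$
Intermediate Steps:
$g{\left(s,w \right)} = 76$ ($g{\left(s,w \right)} = 2 \cdot 38 = 76$)
$F = 245$ ($F = 1283 - 1038 = 245$)
$g{\left(-6,\left(-1\right) \left(-5\right) \left(-3\right) \right)} - F = 76 - 245 = -169$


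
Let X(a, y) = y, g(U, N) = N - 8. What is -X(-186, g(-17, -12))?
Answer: 20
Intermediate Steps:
g(U, N) = -8 + N
-X(-186, g(-17, -12)) = -(-8 - 12) = -1*(-20) = 20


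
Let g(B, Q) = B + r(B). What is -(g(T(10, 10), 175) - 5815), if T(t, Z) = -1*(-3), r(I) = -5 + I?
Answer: 5814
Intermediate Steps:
T(t, Z) = 3
g(B, Q) = -5 + 2*B (g(B, Q) = B + (-5 + B) = -5 + 2*B)
-(g(T(10, 10), 175) - 5815) = -((-5 + 2*3) - 5815) = -((-5 + 6) - 5815) = -(1 - 5815) = -1*(-5814) = 5814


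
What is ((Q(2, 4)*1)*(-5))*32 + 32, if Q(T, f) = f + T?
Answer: -928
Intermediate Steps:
Q(T, f) = T + f
((Q(2, 4)*1)*(-5))*32 + 32 = (((2 + 4)*1)*(-5))*32 + 32 = ((6*1)*(-5))*32 + 32 = (6*(-5))*32 + 32 = -30*32 + 32 = -960 + 32 = -928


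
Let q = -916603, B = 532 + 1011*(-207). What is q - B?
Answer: -707858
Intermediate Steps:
B = -208745 (B = 532 - 209277 = -208745)
q - B = -916603 - 1*(-208745) = -916603 + 208745 = -707858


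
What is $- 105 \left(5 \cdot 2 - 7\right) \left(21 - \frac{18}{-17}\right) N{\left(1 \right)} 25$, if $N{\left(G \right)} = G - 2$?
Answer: $\frac{2953125}{17} \approx 1.7371 \cdot 10^{5}$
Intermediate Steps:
$N{\left(G \right)} = -2 + G$
$- 105 \left(5 \cdot 2 - 7\right) \left(21 - \frac{18}{-17}\right) N{\left(1 \right)} 25 = - 105 \left(5 \cdot 2 - 7\right) \left(21 - \frac{18}{-17}\right) \left(-2 + 1\right) 25 = - 105 \left(10 - 7\right) \left(21 - - \frac{18}{17}\right) \left(-1\right) 25 = - 105 \cdot 3 \left(21 + \frac{18}{17}\right) \left(-1\right) 25 = - 105 \cdot 3 \cdot \frac{375}{17} \left(-1\right) 25 = - 105 \cdot \frac{1125}{17} \left(-1\right) 25 = - 105 \left(\left(- \frac{1125}{17}\right) 25\right) = \left(-105\right) \left(- \frac{28125}{17}\right) = \frac{2953125}{17}$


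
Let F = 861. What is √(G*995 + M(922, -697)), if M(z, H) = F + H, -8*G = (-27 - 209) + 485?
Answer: I*√492886/4 ≈ 175.51*I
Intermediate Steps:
G = -249/8 (G = -((-27 - 209) + 485)/8 = -(-236 + 485)/8 = -⅛*249 = -249/8 ≈ -31.125)
M(z, H) = 861 + H
√(G*995 + M(922, -697)) = √(-249/8*995 + (861 - 697)) = √(-247755/8 + 164) = √(-246443/8) = I*√492886/4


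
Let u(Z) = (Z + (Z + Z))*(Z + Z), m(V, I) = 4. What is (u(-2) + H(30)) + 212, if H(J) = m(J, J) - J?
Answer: 210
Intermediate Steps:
u(Z) = 6*Z**2 (u(Z) = (Z + 2*Z)*(2*Z) = (3*Z)*(2*Z) = 6*Z**2)
H(J) = 4 - J
(u(-2) + H(30)) + 212 = (6*(-2)**2 + (4 - 1*30)) + 212 = (6*4 + (4 - 30)) + 212 = (24 - 26) + 212 = -2 + 212 = 210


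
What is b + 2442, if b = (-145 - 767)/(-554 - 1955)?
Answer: 6127890/2509 ≈ 2442.4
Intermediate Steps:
b = 912/2509 (b = -912/(-2509) = -912*(-1/2509) = 912/2509 ≈ 0.36349)
b + 2442 = 912/2509 + 2442 = 6127890/2509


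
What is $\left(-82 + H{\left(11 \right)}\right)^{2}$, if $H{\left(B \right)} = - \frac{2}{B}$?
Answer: $\frac{817216}{121} \approx 6753.9$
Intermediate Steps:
$\left(-82 + H{\left(11 \right)}\right)^{2} = \left(-82 - \frac{2}{11}\right)^{2} = \left(- \frac{904}{11}\right)^{2} = \frac{817216}{121}$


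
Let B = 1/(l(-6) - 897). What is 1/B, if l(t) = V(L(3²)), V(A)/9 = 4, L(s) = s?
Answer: -861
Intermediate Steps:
V(A) = 36 (V(A) = 9*4 = 36)
l(t) = 36
B = -1/861 (B = 1/(36 - 897) = 1/(-861) = -1/861 ≈ -0.0011614)
1/B = 1/(-1/861) = -861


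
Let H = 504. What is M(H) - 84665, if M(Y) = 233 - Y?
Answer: -84936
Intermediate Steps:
M(H) - 84665 = (233 - 1*504) - 84665 = (233 - 504) - 84665 = -271 - 84665 = -84936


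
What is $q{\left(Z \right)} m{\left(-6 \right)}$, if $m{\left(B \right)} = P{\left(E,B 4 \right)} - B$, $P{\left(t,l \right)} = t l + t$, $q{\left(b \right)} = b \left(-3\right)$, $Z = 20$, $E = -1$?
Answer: $-1740$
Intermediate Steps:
$q{\left(b \right)} = - 3 b$
$P{\left(t,l \right)} = t + l t$ ($P{\left(t,l \right)} = l t + t = t + l t$)
$m{\left(B \right)} = -1 - 5 B$ ($m{\left(B \right)} = - (1 + B 4) - B = - (1 + 4 B) - B = \left(-1 - 4 B\right) - B = -1 - 5 B$)
$q{\left(Z \right)} m{\left(-6 \right)} = \left(-3\right) 20 \left(-1 - -30\right) = - 60 \left(-1 + 30\right) = \left(-60\right) 29 = -1740$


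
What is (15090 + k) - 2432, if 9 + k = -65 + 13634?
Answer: 26218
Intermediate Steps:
k = 13560 (k = -9 + (-65 + 13634) = -9 + 13569 = 13560)
(15090 + k) - 2432 = (15090 + 13560) - 2432 = 28650 - 2432 = 26218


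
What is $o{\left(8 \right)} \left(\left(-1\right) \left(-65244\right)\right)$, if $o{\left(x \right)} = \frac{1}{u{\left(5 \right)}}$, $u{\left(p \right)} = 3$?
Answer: $21748$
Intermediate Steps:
$o{\left(x \right)} = \frac{1}{3}$
$o{\left(8 \right)} \left(\left(-1\right) \left(-65244\right)\right) = \frac{\left(-1\right) \left(-65244\right)}{3} = \frac{1}{3} \cdot 65244 = 21748$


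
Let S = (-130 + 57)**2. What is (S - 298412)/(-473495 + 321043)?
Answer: 293083/152452 ≈ 1.9225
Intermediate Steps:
S = 5329 (S = (-73)**2 = 5329)
(S - 298412)/(-473495 + 321043) = (5329 - 298412)/(-473495 + 321043) = -293083/(-152452) = -293083*(-1/152452) = 293083/152452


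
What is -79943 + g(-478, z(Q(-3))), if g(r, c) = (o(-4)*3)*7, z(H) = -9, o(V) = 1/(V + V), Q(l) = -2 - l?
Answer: -639565/8 ≈ -79946.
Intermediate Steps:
o(V) = 1/(2*V)
g(r, c) = -21/8 (g(r, c) = (((1/2)/(-4))*3)*7 = (((1/2)*(-1/4))*3)*7 = -1/8*3*7 = -3/8*7 = -21/8)
-79943 + g(-478, z(Q(-3))) = -79943 - 21/8 = -639565/8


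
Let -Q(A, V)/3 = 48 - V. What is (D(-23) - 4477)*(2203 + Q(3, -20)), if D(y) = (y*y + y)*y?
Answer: -32213885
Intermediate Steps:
Q(A, V) = -144 + 3*V (Q(A, V) = -3*(48 - V) = -144 + 3*V)
D(y) = y*(y + y**2) (D(y) = (y**2 + y)*y = (y + y**2)*y = y*(y + y**2))
(D(-23) - 4477)*(2203 + Q(3, -20)) = ((-23)**2*(1 - 23) - 4477)*(2203 + (-144 + 3*(-20))) = (529*(-22) - 4477)*(2203 + (-144 - 60)) = (-11638 - 4477)*(2203 - 204) = -16115*1999 = -32213885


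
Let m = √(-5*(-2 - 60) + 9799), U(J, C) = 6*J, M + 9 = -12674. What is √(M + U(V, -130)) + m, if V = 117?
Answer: √10109 + I*√11981 ≈ 100.54 + 109.46*I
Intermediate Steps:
M = -12683 (M = -9 - 12674 = -12683)
m = √10109 (m = √(-5*(-62) + 9799) = √(310 + 9799) = √10109 ≈ 100.54)
√(M + U(V, -130)) + m = √(-12683 + 6*117) + √10109 = √(-12683 + 702) + √10109 = √(-11981) + √10109 = I*√11981 + √10109 = √10109 + I*√11981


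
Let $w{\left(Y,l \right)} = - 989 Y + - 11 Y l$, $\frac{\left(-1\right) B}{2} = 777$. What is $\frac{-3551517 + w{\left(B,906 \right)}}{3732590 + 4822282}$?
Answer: $\frac{4490851}{2851624} \approx 1.5748$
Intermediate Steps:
$B = -1554$ ($B = \left(-2\right) 777 = -1554$)
$w{\left(Y,l \right)} = - 989 Y - 11 Y l$
$\frac{-3551517 + w{\left(B,906 \right)}}{3732590 + 4822282} = \frac{-3551517 - - 1554 \left(989 + 11 \cdot 906\right)}{3732590 + 4822282} = \frac{-3551517 - - 1554 \left(989 + 9966\right)}{8554872} = \left(-3551517 - \left(-1554\right) 10955\right) \frac{1}{8554872} = \left(-3551517 + 17024070\right) \frac{1}{8554872} = 13472553 \cdot \frac{1}{8554872} = \frac{4490851}{2851624}$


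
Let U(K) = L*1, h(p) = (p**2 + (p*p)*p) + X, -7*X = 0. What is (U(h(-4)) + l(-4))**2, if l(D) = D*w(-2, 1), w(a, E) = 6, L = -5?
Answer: 841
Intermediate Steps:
X = 0 (X = -1/7*0 = 0)
h(p) = p**2 + p**3 (h(p) = (p**2 + (p*p)*p) + 0 = (p**2 + p**2*p) + 0 = (p**2 + p**3) + 0 = p**2 + p**3)
U(K) = -5 (U(K) = -5*1 = -5)
l(D) = 6*D (l(D) = D*6 = 6*D)
(U(h(-4)) + l(-4))**2 = (-5 + 6*(-4))**2 = (-5 - 24)**2 = (-29)**2 = 841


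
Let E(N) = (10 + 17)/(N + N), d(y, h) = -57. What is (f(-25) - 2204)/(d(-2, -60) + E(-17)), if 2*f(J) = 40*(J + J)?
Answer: 36312/655 ≈ 55.438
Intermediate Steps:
f(J) = 40*J (f(J) = (40*(J + J))/2 = (40*(2*J))/2 = (80*J)/2 = 40*J)
E(N) = 27/(2*N) (E(N) = 27/((2*N)) = 27*(1/(2*N)) = 27/(2*N))
(f(-25) - 2204)/(d(-2, -60) + E(-17)) = (40*(-25) - 2204)/(-57 + (27/2)/(-17)) = (-1000 - 2204)/(-57 + (27/2)*(-1/17)) = -3204/(-57 - 27/34) = -3204/(-1965/34) = -3204*(-34/1965) = 36312/655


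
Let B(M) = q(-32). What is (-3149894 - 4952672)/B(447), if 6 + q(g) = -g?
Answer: -4051283/13 ≈ -3.1164e+5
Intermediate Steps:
q(g) = -6 - g
B(M) = 26 (B(M) = -6 - 1*(-32) = -6 + 32 = 26)
(-3149894 - 4952672)/B(447) = (-3149894 - 4952672)/26 = -8102566*1/26 = -4051283/13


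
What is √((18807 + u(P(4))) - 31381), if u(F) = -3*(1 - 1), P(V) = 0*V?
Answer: I*√12574 ≈ 112.13*I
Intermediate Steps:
P(V) = 0
u(F) = 0 (u(F) = -3*0 = 0)
√((18807 + u(P(4))) - 31381) = √((18807 + 0) - 31381) = √(18807 - 31381) = √(-12574) = I*√12574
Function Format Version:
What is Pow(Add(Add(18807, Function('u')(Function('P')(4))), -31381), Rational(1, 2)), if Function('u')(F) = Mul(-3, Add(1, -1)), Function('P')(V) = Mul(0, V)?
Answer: Mul(I, Pow(12574, Rational(1, 2))) ≈ Mul(112.13, I)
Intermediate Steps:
Function('P')(V) = 0
Function('u')(F) = 0 (Function('u')(F) = Mul(-3, 0) = 0)
Pow(Add(Add(18807, Function('u')(Function('P')(4))), -31381), Rational(1, 2)) = Pow(Add(Add(18807, 0), -31381), Rational(1, 2)) = Pow(Add(18807, -31381), Rational(1, 2)) = Pow(-12574, Rational(1, 2)) = Mul(I, Pow(12574, Rational(1, 2)))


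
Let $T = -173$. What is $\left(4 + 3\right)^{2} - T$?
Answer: $222$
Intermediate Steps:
$\left(4 + 3\right)^{2} - T = \left(4 + 3\right)^{2} - -173 = 7^{2} + 173 = 49 + 173 = 222$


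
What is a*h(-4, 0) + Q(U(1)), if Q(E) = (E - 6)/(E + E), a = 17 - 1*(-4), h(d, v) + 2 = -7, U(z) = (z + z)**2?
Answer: -757/4 ≈ -189.25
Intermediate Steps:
U(z) = 4*z**2 (U(z) = (2*z)**2 = 4*z**2)
h(d, v) = -9 (h(d, v) = -2 - 7 = -9)
a = 21 (a = 17 + 4 = 21)
Q(E) = (-6 + E)/(2*E) (Q(E) = (-6 + E)/((2*E)) = (-6 + E)*(1/(2*E)) = (-6 + E)/(2*E))
a*h(-4, 0) + Q(U(1)) = 21*(-9) + (-6 + 4*1**2)/(2*((4*1**2))) = -189 + (-6 + 4*1)/(2*((4*1))) = -189 + (1/2)*(-6 + 4)/4 = -189 + (1/2)*(1/4)*(-2) = -189 - 1/4 = -757/4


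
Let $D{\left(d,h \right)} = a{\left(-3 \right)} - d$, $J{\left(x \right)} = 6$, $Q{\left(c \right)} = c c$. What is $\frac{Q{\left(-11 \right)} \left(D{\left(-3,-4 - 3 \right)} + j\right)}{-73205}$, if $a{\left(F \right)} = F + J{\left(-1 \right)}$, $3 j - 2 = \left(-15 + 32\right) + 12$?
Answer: $- \frac{49}{1815} \approx -0.026997$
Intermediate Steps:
$Q{\left(c \right)} = c^{2}$
$j = \frac{31}{3}$ ($j = \frac{2}{3} + \frac{\left(-15 + 32\right) + 12}{3} = \frac{2}{3} + \frac{17 + 12}{3} = \frac{2}{3} + \frac{1}{3} \cdot 29 = \frac{2}{3} + \frac{29}{3} = \frac{31}{3} \approx 10.333$)
$a{\left(F \right)} = 6 + F$ ($a{\left(F \right)} = F + 6 = 6 + F$)
$D{\left(d,h \right)} = 3 - d$ ($D{\left(d,h \right)} = \left(6 - 3\right) - d = 3 - d$)
$\frac{Q{\left(-11 \right)} \left(D{\left(-3,-4 - 3 \right)} + j\right)}{-73205} = \frac{\left(-11\right)^{2} \left(\left(3 - -3\right) + \frac{31}{3}\right)}{-73205} = 121 \left(\left(3 + 3\right) + \frac{31}{3}\right) \left(- \frac{1}{73205}\right) = 121 \left(6 + \frac{31}{3}\right) \left(- \frac{1}{73205}\right) = 121 \cdot \frac{49}{3} \left(- \frac{1}{73205}\right) = \frac{5929}{3} \left(- \frac{1}{73205}\right) = - \frac{49}{1815}$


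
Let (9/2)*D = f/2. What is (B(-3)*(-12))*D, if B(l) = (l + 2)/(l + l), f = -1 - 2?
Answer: ⅔ ≈ 0.66667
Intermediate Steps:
f = -3
B(l) = (2 + l)/(2*l) (B(l) = (2 + l)/((2*l)) = (2 + l)*(1/(2*l)) = (2 + l)/(2*l))
D = -⅓ (D = 2*(-3/2)/9 = 2*(-3*½)/9 = (2/9)*(-3/2) = -⅓ ≈ -0.33333)
(B(-3)*(-12))*D = (((½)*(2 - 3)/(-3))*(-12))*(-⅓) = (((½)*(-⅓)*(-1))*(-12))*(-⅓) = ((⅙)*(-12))*(-⅓) = -2*(-⅓) = ⅔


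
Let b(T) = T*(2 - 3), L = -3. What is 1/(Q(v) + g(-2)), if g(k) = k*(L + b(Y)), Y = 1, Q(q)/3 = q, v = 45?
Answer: 1/143 ≈ 0.0069930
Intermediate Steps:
Q(q) = 3*q
b(T) = -T (b(T) = T*(-1) = -T)
g(k) = -4*k (g(k) = k*(-3 - 1*1) = k*(-3 - 1) = k*(-4) = -4*k)
1/(Q(v) + g(-2)) = 1/(3*45 - 4*(-2)) = 1/(135 + 8) = 1/143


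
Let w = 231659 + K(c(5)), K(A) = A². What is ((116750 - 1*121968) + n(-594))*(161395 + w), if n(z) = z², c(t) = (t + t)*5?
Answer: 137501690372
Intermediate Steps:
c(t) = 10*t (c(t) = (2*t)*5 = 10*t)
w = 234159 (w = 231659 + (10*5)² = 231659 + 50² = 231659 + 2500 = 234159)
((116750 - 1*121968) + n(-594))*(161395 + w) = ((116750 - 1*121968) + (-594)²)*(161395 + 234159) = ((116750 - 121968) + 352836)*395554 = (-5218 + 352836)*395554 = 347618*395554 = 137501690372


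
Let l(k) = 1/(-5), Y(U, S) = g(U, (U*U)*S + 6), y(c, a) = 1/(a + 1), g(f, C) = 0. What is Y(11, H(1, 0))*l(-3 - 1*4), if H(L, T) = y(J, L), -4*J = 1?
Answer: 0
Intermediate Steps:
J = -¼ (J = -¼*1 = -¼ ≈ -0.25000)
y(c, a) = 1/(1 + a)
H(L, T) = 1/(1 + L)
Y(U, S) = 0
l(k) = -⅕ (l(k) = 1*(-⅕) = -⅕)
Y(11, H(1, 0))*l(-3 - 1*4) = 0*(-⅕) = 0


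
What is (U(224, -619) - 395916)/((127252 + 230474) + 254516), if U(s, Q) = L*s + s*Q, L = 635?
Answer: -196166/306121 ≈ -0.64081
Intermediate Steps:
U(s, Q) = 635*s + Q*s (U(s, Q) = 635*s + s*Q = 635*s + Q*s)
(U(224, -619) - 395916)/((127252 + 230474) + 254516) = (224*(635 - 619) - 395916)/((127252 + 230474) + 254516) = (224*16 - 395916)/(357726 + 254516) = (3584 - 395916)/612242 = -392332*1/612242 = -196166/306121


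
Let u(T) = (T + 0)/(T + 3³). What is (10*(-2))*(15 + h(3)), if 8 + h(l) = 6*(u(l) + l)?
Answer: -512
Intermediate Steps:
u(T) = T/(27 + T) (u(T) = T/(T + 27) = T/(27 + T))
h(l) = -8 + 6*l + 6*l/(27 + l) (h(l) = -8 + 6*(l/(27 + l) + l) = -8 + 6*(l + l/(27 + l)) = -8 + (6*l + 6*l/(27 + l)) = -8 + 6*l + 6*l/(27 + l))
(10*(-2))*(15 + h(3)) = (10*(-2))*(15 + 2*(-108 + 3*3² + 80*3)/(27 + 3)) = -20*(15 + 2*(-108 + 3*9 + 240)/30) = -20*(15 + 2*(1/30)*(-108 + 27 + 240)) = -20*(15 + 2*(1/30)*159) = -20*(15 + 53/5) = -20*128/5 = -512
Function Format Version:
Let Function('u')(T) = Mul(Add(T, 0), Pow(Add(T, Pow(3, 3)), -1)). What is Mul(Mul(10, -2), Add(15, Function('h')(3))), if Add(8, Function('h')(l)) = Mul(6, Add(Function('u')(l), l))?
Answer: -512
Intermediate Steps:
Function('u')(T) = Mul(T, Pow(Add(27, T), -1)) (Function('u')(T) = Mul(T, Pow(Add(T, 27), -1)) = Mul(T, Pow(Add(27, T), -1)))
Function('h')(l) = Add(-8, Mul(6, l), Mul(6, l, Pow(Add(27, l), -1))) (Function('h')(l) = Add(-8, Mul(6, Add(Mul(l, Pow(Add(27, l), -1)), l))) = Add(-8, Mul(6, Add(l, Mul(l, Pow(Add(27, l), -1))))) = Add(-8, Add(Mul(6, l), Mul(6, l, Pow(Add(27, l), -1)))) = Add(-8, Mul(6, l), Mul(6, l, Pow(Add(27, l), -1))))
Mul(Mul(10, -2), Add(15, Function('h')(3))) = Mul(Mul(10, -2), Add(15, Mul(2, Pow(Add(27, 3), -1), Add(-108, Mul(3, Pow(3, 2)), Mul(80, 3))))) = Mul(-20, Add(15, Mul(2, Pow(30, -1), Add(-108, Mul(3, 9), 240)))) = Mul(-20, Add(15, Mul(2, Rational(1, 30), Add(-108, 27, 240)))) = Mul(-20, Add(15, Mul(2, Rational(1, 30), 159))) = Mul(-20, Add(15, Rational(53, 5))) = Mul(-20, Rational(128, 5)) = -512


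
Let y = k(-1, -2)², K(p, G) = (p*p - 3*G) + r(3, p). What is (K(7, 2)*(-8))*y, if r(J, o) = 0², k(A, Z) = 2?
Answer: -1376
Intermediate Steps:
r(J, o) = 0
K(p, G) = p² - 3*G (K(p, G) = (p*p - 3*G) + 0 = (p² - 3*G) + 0 = p² - 3*G)
y = 4 (y = 2² = 4)
(K(7, 2)*(-8))*y = ((7² - 3*2)*(-8))*4 = ((49 - 6)*(-8))*4 = (43*(-8))*4 = -344*4 = -1376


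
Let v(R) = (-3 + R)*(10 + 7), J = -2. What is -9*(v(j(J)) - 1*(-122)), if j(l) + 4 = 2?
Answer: -333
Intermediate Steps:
j(l) = -2 (j(l) = -4 + 2 = -2)
v(R) = -51 + 17*R (v(R) = (-3 + R)*17 = -51 + 17*R)
-9*(v(j(J)) - 1*(-122)) = -9*((-51 + 17*(-2)) - 1*(-122)) = -9*((-51 - 34) + 122) = -9*(-85 + 122) = -9*37 = -333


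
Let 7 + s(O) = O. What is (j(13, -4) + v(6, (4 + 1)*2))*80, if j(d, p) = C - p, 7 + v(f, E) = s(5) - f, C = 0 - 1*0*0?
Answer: -880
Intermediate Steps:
s(O) = -7 + O
C = 0 (C = 0 + 0*0 = 0 + 0 = 0)
v(f, E) = -9 - f (v(f, E) = -7 + ((-7 + 5) - f) = -7 + (-2 - f) = -9 - f)
j(d, p) = -p (j(d, p) = 0 - p = -p)
(j(13, -4) + v(6, (4 + 1)*2))*80 = (-1*(-4) + (-9 - 1*6))*80 = (4 + (-9 - 6))*80 = (4 - 15)*80 = -11*80 = -880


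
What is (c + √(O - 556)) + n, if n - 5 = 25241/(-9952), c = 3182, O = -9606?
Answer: 31691783/9952 + I*√10162 ≈ 3184.5 + 100.81*I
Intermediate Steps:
n = 24519/9952 (n = 5 + 25241/(-9952) = 5 + 25241*(-1/9952) = 5 - 25241/9952 = 24519/9952 ≈ 2.4637)
(c + √(O - 556)) + n = (3182 + √(-9606 - 556)) + 24519/9952 = (3182 + √(-10162)) + 24519/9952 = (3182 + I*√10162) + 24519/9952 = 31691783/9952 + I*√10162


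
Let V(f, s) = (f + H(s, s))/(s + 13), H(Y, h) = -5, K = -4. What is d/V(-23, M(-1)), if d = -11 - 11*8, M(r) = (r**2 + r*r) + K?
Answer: 1089/28 ≈ 38.893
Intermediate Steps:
M(r) = -4 + 2*r**2 (M(r) = (r**2 + r*r) - 4 = (r**2 + r**2) - 4 = 2*r**2 - 4 = -4 + 2*r**2)
d = -99 (d = -11 - 88 = -99)
V(f, s) = (-5 + f)/(13 + s) (V(f, s) = (f - 5)/(s + 13) = (-5 + f)/(13 + s))
d/V(-23, M(-1)) = -99*(13 + (-4 + 2*(-1)**2))/(-5 - 23) = -99/(-28/(13 + (-4 + 2*1))) = -99/(-28/(13 + (-4 + 2))) = -99/(-28/(13 - 2)) = -99/(-28/11) = -99*(-11/28) = 1089/28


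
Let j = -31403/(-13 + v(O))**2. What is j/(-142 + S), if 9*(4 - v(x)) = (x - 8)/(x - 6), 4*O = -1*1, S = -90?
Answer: 176641875/109178272 ≈ 1.6179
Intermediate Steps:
O = -1/4 (O = (-1*1)/4 = (1/4)*(-1) = -1/4 ≈ -0.25000)
v(x) = 4 - (-8 + x)/(9*(-6 + x)) (v(x) = 4 - (x - 8)/(9*(x - 6)) = 4 - (-8 + x)/(9*(-6 + x)))
j = -176641875/470596 (j = -31403/(-13 + (-208 + 35*(-1/4))/(9*(-6 - 1/4)))**2 = -31403/(-13 + (-208 - 35/4)/(9*(-25/4)))**2 = -31403/(-13 + (1/9)*(-4/25)*(-867/4))**2 = -31403/(-13 + 289/75)**2 = -31403/((-686/75)**2) = -31403/470596/5625 = -31403*5625/470596 = -176641875/470596 ≈ -375.36)
j/(-142 + S) = -176641875/470596/(-142 - 90) = -176641875/470596/(-232) = -1/232*(-176641875/470596) = 176641875/109178272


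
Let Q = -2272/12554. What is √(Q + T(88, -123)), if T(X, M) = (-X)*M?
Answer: 2*√106616590006/6277 ≈ 104.04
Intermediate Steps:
Q = -1136/6277 (Q = -2272*1/12554 = -1136/6277 ≈ -0.18098)
T(X, M) = -M*X
√(Q + T(88, -123)) = √(-1136/6277 - 1*(-123)*88) = √(-1136/6277 + 10824) = √(67941112/6277) = 2*√106616590006/6277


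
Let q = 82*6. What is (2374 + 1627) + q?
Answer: 4493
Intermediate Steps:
q = 492
(2374 + 1627) + q = (2374 + 1627) + 492 = 4001 + 492 = 4493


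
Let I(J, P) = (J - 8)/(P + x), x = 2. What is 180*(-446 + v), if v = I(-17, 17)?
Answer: -1529820/19 ≈ -80517.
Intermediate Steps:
I(J, P) = (-8 + J)/(2 + P) (I(J, P) = (J - 8)/(P + 2) = (-8 + J)/(2 + P))
v = -25/19 (v = (-8 - 17)/(2 + 17) = -25/19 ≈ -1.3158)
180*(-446 + v) = 180*(-446 - 25/19) = 180*(-8499/19) = -1529820/19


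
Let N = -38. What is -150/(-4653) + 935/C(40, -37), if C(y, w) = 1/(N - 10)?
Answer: -69608830/1551 ≈ -44880.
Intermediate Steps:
C(y, w) = -1/48 (C(y, w) = 1/(-38 - 10) = 1/(-48) = -1/48)
-150/(-4653) + 935/C(40, -37) = -150/(-4653) + 935/(-1/48) = -150*(-1/4653) + 935*(-48) = 50/1551 - 44880 = -69608830/1551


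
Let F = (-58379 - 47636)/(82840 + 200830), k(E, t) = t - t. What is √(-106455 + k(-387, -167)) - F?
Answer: 21203/56734 + I*√106455 ≈ 0.37373 + 326.27*I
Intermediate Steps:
k(E, t) = 0
F = -21203/56734 (F = -106015/283670 = -106015*1/283670 = -21203/56734 ≈ -0.37373)
√(-106455 + k(-387, -167)) - F = √(-106455 + 0) - 1*(-21203/56734) = √(-106455) + 21203/56734 = I*√106455 + 21203/56734 = 21203/56734 + I*√106455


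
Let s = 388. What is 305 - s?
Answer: -83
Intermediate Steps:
305 - s = 305 - 1*388 = 305 - 388 = -83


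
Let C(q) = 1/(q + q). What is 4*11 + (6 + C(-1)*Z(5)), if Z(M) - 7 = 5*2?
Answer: 83/2 ≈ 41.500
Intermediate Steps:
C(q) = 1/(2*q)
Z(M) = 17 (Z(M) = 7 + 5*2 = 7 + 10 = 17)
4*11 + (6 + C(-1)*Z(5)) = 4*11 + (6 + ((1/2)/(-1))*17) = 44 + (6 + ((1/2)*(-1))*17) = 44 + (6 - 1/2*17) = 44 + (6 - 17/2) = 44 - 5/2 = 83/2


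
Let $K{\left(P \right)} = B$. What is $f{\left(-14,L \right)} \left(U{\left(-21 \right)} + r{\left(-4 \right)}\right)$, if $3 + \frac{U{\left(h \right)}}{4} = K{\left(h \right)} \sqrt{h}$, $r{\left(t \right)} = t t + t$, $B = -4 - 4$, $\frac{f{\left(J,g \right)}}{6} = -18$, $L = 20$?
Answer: $3456 i \sqrt{21} \approx 15837.0 i$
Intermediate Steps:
$f{\left(J,g \right)} = -108$ ($f{\left(J,g \right)} = 6 \left(-18\right) = -108$)
$B = -8$ ($B = -4 - 4 = -8$)
$K{\left(P \right)} = -8$
$r{\left(t \right)} = t + t^{2}$ ($r{\left(t \right)} = t^{2} + t = t + t^{2}$)
$U{\left(h \right)} = -12 - 32 \sqrt{h}$ ($U{\left(h \right)} = -12 + 4 \left(- 8 \sqrt{h}\right) = -12 - 32 \sqrt{h}$)
$f{\left(-14,L \right)} \left(U{\left(-21 \right)} + r{\left(-4 \right)}\right) = - 108 \left(\left(-12 - 32 \sqrt{-21}\right) - 4 \left(1 - 4\right)\right) = - 108 \left(\left(-12 - 32 i \sqrt{21}\right) - -12\right) = - 108 \left(\left(-12 - 32 i \sqrt{21}\right) + 12\right) = - 108 \left(- 32 i \sqrt{21}\right) = 3456 i \sqrt{21}$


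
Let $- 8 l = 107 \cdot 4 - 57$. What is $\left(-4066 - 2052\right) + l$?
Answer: $- \frac{49315}{8} \approx -6164.4$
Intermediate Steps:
$l = - \frac{371}{8}$ ($l = - \frac{107 \cdot 4 - 57}{8} = - \frac{428 - 57}{8} = \left(- \frac{1}{8}\right) 371 = - \frac{371}{8} \approx -46.375$)
$\left(-4066 - 2052\right) + l = \left(-4066 - 2052\right) - \frac{371}{8} = -6118 - \frac{371}{8} = - \frac{49315}{8}$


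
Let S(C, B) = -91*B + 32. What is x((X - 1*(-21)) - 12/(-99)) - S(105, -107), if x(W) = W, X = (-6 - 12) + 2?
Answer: -322208/33 ≈ -9763.9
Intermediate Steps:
S(C, B) = 32 - 91*B
X = -16 (X = -18 + 2 = -16)
x((X - 1*(-21)) - 12/(-99)) - S(105, -107) = ((-16 - 1*(-21)) - 12/(-99)) - (32 - 91*(-107)) = ((-16 + 21) - 12*(-1/99)) - (32 + 9737) = (5 + 4/33) - 1*9769 = 169/33 - 9769 = -322208/33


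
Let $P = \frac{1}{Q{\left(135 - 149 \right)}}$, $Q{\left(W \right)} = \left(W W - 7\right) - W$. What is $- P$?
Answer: $- \frac{1}{203} \approx -0.0049261$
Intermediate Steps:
$Q{\left(W \right)} = -7 + W^{2} - W$ ($Q{\left(W \right)} = \left(W^{2} - 7\right) - W = \left(-7 + W^{2}\right) - W = -7 + W^{2} - W$)
$P = \frac{1}{203}$ ($P = \frac{1}{-7 + \left(135 - 149\right)^{2} - \left(135 - 149\right)} = \frac{1}{-7 + \left(-14\right)^{2} - -14} = \frac{1}{-7 + 196 + 14} = \frac{1}{203} \approx 0.0049261$)
$- P = \left(-1\right) \frac{1}{203} = - \frac{1}{203}$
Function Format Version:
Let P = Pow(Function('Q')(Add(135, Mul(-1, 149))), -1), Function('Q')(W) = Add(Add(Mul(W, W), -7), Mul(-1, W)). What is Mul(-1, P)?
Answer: Rational(-1, 203) ≈ -0.0049261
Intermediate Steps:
Function('Q')(W) = Add(-7, Pow(W, 2), Mul(-1, W)) (Function('Q')(W) = Add(Add(Pow(W, 2), -7), Mul(-1, W)) = Add(Add(-7, Pow(W, 2)), Mul(-1, W)) = Add(-7, Pow(W, 2), Mul(-1, W)))
P = Rational(1, 203) (P = Pow(Add(-7, Pow(Add(135, Mul(-1, 149)), 2), Mul(-1, Add(135, Mul(-1, 149)))), -1) = Pow(Add(-7, Pow(Add(135, -149), 2), Mul(-1, Add(135, -149))), -1) = Pow(Add(-7, Pow(-14, 2), Mul(-1, -14)), -1) = Pow(Add(-7, 196, 14), -1) = Pow(203, -1) = Rational(1, 203) ≈ 0.0049261)
Mul(-1, P) = Mul(-1, Rational(1, 203)) = Rational(-1, 203)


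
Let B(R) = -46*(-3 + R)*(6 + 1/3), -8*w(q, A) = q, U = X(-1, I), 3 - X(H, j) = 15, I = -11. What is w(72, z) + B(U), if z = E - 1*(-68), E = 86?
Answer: 4361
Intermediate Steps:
X(H, j) = -12 (X(H, j) = 3 - 1*15 = 3 - 15 = -12)
U = -12
z = 154 (z = 86 - 1*(-68) = 86 + 68 = 154)
w(q, A) = -q/8
B(R) = 874 - 874*R/3 (B(R) = -46*(-3 + R)*(6 + ⅓) = -46*(-3 + R)*19/3 = -46*(-19 + 19*R/3) = 874 - 874*R/3)
w(72, z) + B(U) = -⅛*72 + (874 - 874/3*(-12)) = -9 + (874 + 3496) = -9 + 4370 = 4361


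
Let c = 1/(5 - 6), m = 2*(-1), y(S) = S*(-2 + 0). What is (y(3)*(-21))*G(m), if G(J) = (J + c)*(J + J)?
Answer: 1512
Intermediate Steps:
y(S) = -2*S (y(S) = S*(-2) = -2*S)
m = -2
c = -1 (c = 1/(-1) = -1)
G(J) = 2*J*(-1 + J) (G(J) = (J - 1)*(J + J) = (-1 + J)*(2*J) = 2*J*(-1 + J))
(y(3)*(-21))*G(m) = (-2*3*(-21))*(2*(-2)*(-1 - 2)) = (-6*(-21))*(2*(-2)*(-3)) = 126*12 = 1512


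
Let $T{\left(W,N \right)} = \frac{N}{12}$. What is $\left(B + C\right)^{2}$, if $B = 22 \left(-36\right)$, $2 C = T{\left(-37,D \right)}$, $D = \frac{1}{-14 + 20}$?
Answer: $\frac{13006718209}{20736} \approx 6.2725 \cdot 10^{5}$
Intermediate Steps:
$D = \frac{1}{6} \approx 0.16667$
$T{\left(W,N \right)} = \frac{N}{12}$ ($T{\left(W,N \right)} = N \frac{1}{12} = \frac{N}{12}$)
$C = \frac{1}{144}$ ($C = \frac{\frac{1}{12} \cdot \frac{1}{6}}{2} = \frac{1}{2} \cdot \frac{1}{72} = \frac{1}{144} \approx 0.0069444$)
$B = -792$
$\left(B + C\right)^{2} = \left(-792 + \frac{1}{144}\right)^{2} = \left(- \frac{114047}{144}\right)^{2} = \frac{13006718209}{20736}$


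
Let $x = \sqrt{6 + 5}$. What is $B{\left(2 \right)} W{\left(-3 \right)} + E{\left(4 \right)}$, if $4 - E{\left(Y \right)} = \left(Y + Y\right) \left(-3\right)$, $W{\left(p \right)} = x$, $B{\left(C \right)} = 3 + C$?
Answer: $28 + 5 \sqrt{11} \approx 44.583$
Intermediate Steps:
$x = \sqrt{11} \approx 3.3166$
$W{\left(p \right)} = \sqrt{11}$
$E{\left(Y \right)} = 4 + 6 Y$ ($E{\left(Y \right)} = 4 - \left(Y + Y\right) \left(-3\right) = 4 - 2 Y \left(-3\right) = 4 - - 6 Y = 4 + 6 Y$)
$B{\left(2 \right)} W{\left(-3 \right)} + E{\left(4 \right)} = \left(3 + 2\right) \sqrt{11} + \left(4 + 6 \cdot 4\right) = 5 \sqrt{11} + \left(4 + 24\right) = 5 \sqrt{11} + 28 = 28 + 5 \sqrt{11}$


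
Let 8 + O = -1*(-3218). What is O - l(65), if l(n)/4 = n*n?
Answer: -13690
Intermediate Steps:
l(n) = 4*n² (l(n) = 4*(n*n) = 4*n²)
O = 3210 (O = -8 - 1*(-3218) = -8 + 3218 = 3210)
O - l(65) = 3210 - 4*65² = 3210 - 4*4225 = 3210 - 1*16900 = 3210 - 16900 = -13690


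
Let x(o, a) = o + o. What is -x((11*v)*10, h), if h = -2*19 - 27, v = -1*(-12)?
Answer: -2640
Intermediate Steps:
v = 12
h = -65 (h = -38 - 27 = -65)
x(o, a) = 2*o
-x((11*v)*10, h) = -2*(11*12)*10 = -2*132*10 = -2*1320 = -1*2640 = -2640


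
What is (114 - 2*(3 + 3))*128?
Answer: 13056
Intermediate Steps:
(114 - 2*(3 + 3))*128 = (114 - 2*6)*128 = (114 - 12)*128 = 102*128 = 13056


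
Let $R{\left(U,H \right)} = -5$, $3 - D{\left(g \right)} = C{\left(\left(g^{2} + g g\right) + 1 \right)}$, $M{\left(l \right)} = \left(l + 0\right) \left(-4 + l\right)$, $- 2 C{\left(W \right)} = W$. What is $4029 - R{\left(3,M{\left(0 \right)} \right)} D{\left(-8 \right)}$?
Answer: $\frac{8733}{2} \approx 4366.5$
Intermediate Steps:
$C{\left(W \right)} = - \frac{W}{2}$
$M{\left(l \right)} = l \left(-4 + l\right)$
$D{\left(g \right)} = \frac{7}{2} + g^{2}$ ($D{\left(g \right)} = 3 - - \frac{\left(g^{2} + g g\right) + 1}{2} = 3 - - \frac{\left(g^{2} + g^{2}\right) + 1}{2} = 3 - - \frac{2 g^{2} + 1}{2} = 3 - - \frac{1 + 2 g^{2}}{2} = 3 - \left(- \frac{1}{2} - g^{2}\right) = 3 + \left(\frac{1}{2} + g^{2}\right) = \frac{7}{2} + g^{2}$)
$4029 - R{\left(3,M{\left(0 \right)} \right)} D{\left(-8 \right)} = 4029 - - 5 \left(\frac{7}{2} + \left(-8\right)^{2}\right) = 4029 - - 5 \left(\frac{7}{2} + 64\right) = 4029 - \left(-5\right) \frac{135}{2} = 4029 - - \frac{675}{2} = 4029 + \frac{675}{2} = \frac{8733}{2}$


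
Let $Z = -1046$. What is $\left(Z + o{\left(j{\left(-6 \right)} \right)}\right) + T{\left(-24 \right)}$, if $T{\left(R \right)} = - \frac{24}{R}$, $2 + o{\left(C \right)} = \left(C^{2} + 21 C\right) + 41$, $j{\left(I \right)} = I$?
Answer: $-1096$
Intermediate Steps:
$o{\left(C \right)} = 39 + C^{2} + 21 C$ ($o{\left(C \right)} = -2 + \left(\left(C^{2} + 21 C\right) + 41\right) = -2 + \left(41 + C^{2} + 21 C\right) = 39 + C^{2} + 21 C$)
$\left(Z + o{\left(j{\left(-6 \right)} \right)}\right) + T{\left(-24 \right)} = \left(-1046 + \left(39 + \left(-6\right)^{2} + 21 \left(-6\right)\right)\right) - \frac{24}{-24} = \left(-1046 + \left(39 + 36 - 126\right)\right) - -1 = \left(-1046 - 51\right) + 1 = -1097 + 1 = -1096$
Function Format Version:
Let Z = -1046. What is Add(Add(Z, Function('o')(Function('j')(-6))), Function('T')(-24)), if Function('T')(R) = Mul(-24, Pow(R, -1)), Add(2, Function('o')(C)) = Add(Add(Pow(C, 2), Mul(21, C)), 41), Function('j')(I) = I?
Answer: -1096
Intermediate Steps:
Function('o')(C) = Add(39, Pow(C, 2), Mul(21, C)) (Function('o')(C) = Add(-2, Add(Add(Pow(C, 2), Mul(21, C)), 41)) = Add(-2, Add(41, Pow(C, 2), Mul(21, C))) = Add(39, Pow(C, 2), Mul(21, C)))
Add(Add(Z, Function('o')(Function('j')(-6))), Function('T')(-24)) = Add(Add(-1046, Add(39, Pow(-6, 2), Mul(21, -6))), Mul(-24, Pow(-24, -1))) = Add(Add(-1046, Add(39, 36, -126)), Mul(-24, Rational(-1, 24))) = Add(Add(-1046, -51), 1) = Add(-1097, 1) = -1096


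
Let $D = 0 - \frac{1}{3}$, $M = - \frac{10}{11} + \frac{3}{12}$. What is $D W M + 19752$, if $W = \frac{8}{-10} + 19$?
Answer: $\frac{13038959}{660} \approx 19756.0$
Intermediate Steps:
$M = - \frac{29}{44}$ ($M = \left(-10\right) \frac{1}{11} + 3 \cdot \frac{1}{12} = - \frac{10}{11} + \frac{1}{4} = - \frac{29}{44} \approx -0.65909$)
$W = \frac{91}{5}$ ($W = 8 \left(- \frac{1}{10}\right) + 19 = - \frac{4}{5} + 19 = \frac{91}{5} \approx 18.2$)
$D = - \frac{1}{3}$ ($D = 0 - \frac{1}{3} = - \frac{1}{3} \approx -0.33333$)
$D W M + 19752 = \left(- \frac{1}{3}\right) \frac{91}{5} \left(- \frac{29}{44}\right) + 19752 = \left(- \frac{91}{15}\right) \left(- \frac{29}{44}\right) + 19752 = \frac{2639}{660} + 19752 = \frac{13038959}{660}$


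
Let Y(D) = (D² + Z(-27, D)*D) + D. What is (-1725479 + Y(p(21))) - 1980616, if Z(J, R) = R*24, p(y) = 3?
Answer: -3705867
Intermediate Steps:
Z(J, R) = 24*R
Y(D) = D + 25*D² (Y(D) = (D² + (24*D)*D) + D = (D² + 24*D²) + D = 25*D² + D = D + 25*D²)
(-1725479 + Y(p(21))) - 1980616 = (-1725479 + 3*(1 + 25*3)) - 1980616 = (-1725479 + 3*(1 + 75)) - 1980616 = (-1725479 + 3*76) - 1980616 = (-1725479 + 228) - 1980616 = -1725251 - 1980616 = -3705867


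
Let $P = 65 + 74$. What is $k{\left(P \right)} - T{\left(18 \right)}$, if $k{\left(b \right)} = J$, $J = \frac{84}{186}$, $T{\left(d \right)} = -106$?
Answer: $\frac{3300}{31} \approx 106.45$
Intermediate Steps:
$P = 139$
$J = \frac{14}{31}$ ($J = 84 \cdot \frac{1}{186} = \frac{14}{31} \approx 0.45161$)
$k{\left(b \right)} = \frac{14}{31}$
$k{\left(P \right)} - T{\left(18 \right)} = \frac{14}{31} - -106 = \frac{14}{31} + 106 = \frac{3300}{31}$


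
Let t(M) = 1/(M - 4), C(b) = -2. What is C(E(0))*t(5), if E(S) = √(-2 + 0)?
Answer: -2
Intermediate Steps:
E(S) = I*√2 (E(S) = √(-2) = I*√2)
t(M) = 1/(-4 + M)
C(E(0))*t(5) = -2/(-4 + 5) = -2/1 = -2*1 = -2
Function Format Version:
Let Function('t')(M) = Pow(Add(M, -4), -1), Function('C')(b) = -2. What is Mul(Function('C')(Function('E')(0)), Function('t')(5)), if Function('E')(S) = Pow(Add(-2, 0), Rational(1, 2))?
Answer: -2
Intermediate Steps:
Function('E')(S) = Mul(I, Pow(2, Rational(1, 2))) (Function('E')(S) = Pow(-2, Rational(1, 2)) = Mul(I, Pow(2, Rational(1, 2))))
Function('t')(M) = Pow(Add(-4, M), -1)
Mul(Function('C')(Function('E')(0)), Function('t')(5)) = Mul(-2, Pow(Add(-4, 5), -1)) = Mul(-2, Pow(1, -1)) = Mul(-2, 1) = -2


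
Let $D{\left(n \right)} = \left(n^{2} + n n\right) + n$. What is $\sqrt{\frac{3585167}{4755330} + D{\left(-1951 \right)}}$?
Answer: $\frac{\sqrt{19122826043604684890}}{1585110} \approx 2758.8$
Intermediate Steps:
$D{\left(n \right)} = n + 2 n^{2}$ ($D{\left(n \right)} = \left(n^{2} + n^{2}\right) + n = 2 n^{2} + n = n + 2 n^{2}$)
$\sqrt{\frac{3585167}{4755330} + D{\left(-1951 \right)}} = \sqrt{\frac{3585167}{4755330} - 1951 \left(1 + 2 \left(-1951\right)\right)} = \sqrt{3585167 \cdot \frac{1}{4755330} - 1951 \left(1 - 3902\right)} = \sqrt{\frac{3585167}{4755330} - -7610851} = \sqrt{\frac{3585167}{4755330} + 7610851} = \sqrt{\frac{36192111670997}{4755330}} = \frac{\sqrt{19122826043604684890}}{1585110}$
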